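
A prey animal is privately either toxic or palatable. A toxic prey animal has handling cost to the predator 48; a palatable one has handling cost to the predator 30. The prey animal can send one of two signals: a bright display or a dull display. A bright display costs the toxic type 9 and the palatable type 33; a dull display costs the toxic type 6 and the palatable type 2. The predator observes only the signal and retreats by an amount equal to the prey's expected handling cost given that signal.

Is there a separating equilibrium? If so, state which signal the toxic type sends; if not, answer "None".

Try toxic → bright display, palatable → dull display:
  If types separate, bright display earns payment 48 and dull display earns 30.
  Toxic: bright display gives 48 − 9 = 39; dull display gives 30 − 6 = 24. No deviation. ✓
  Palatable: dull display gives 30 − 2 = 28; bright display gives 48 − 33 = 15. No deviation. ✓
Both hold — the toxic type sends bright display.

bright display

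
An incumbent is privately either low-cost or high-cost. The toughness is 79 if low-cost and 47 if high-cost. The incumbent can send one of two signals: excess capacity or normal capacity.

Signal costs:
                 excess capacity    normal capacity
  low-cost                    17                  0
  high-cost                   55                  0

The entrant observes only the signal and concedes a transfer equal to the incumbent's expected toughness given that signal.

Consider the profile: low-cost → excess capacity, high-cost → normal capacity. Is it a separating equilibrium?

If types separate, excess capacity earns payment 79 and normal capacity earns 47.
Low-cost: excess capacity gives 79 − 17 = 62; normal capacity gives 47 − 0 = 47. No deviation. ✓
High-cost: normal capacity gives 47 − 0 = 47; excess capacity gives 79 − 55 = 24. No deviation. ✓
Both incentive constraints hold.

Yes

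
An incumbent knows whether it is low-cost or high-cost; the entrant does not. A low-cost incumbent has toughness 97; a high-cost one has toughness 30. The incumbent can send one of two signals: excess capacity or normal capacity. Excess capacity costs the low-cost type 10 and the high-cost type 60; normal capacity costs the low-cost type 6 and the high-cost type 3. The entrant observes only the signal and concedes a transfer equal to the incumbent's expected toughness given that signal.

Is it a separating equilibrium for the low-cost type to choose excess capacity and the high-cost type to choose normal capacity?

No

If types separate, excess capacity earns payment 97 and normal capacity earns 30.
Low-cost: excess capacity gives 97 − 10 = 87; normal capacity gives 30 − 6 = 24. No deviation. ✓
High-cost: normal capacity gives 30 − 3 = 27; excess capacity gives 97 − 60 = 37. Would deviate. ✗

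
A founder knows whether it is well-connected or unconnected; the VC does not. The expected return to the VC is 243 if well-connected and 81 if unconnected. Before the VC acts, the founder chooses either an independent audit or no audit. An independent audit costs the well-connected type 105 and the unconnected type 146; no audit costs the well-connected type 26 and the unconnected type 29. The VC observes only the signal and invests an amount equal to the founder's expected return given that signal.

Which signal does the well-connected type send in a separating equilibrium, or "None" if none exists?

Try well-connected → audit, unconnected → no audit:
  If types separate, audit earns payment 243 and no audit earns 81.
  Well-connected: audit gives 243 − 105 = 138; no audit gives 81 − 26 = 55. No deviation. ✓
  Unconnected: no audit gives 81 − 29 = 52; audit gives 243 − 146 = 97. Would deviate. ✗
Try well-connected → no audit, unconnected → audit:
  If types separate, no audit earns payment 243 and audit earns 81.
  Well-connected: no audit gives 243 − 26 = 217; audit gives 81 − 105 = -24. No deviation. ✓
  Unconnected: audit gives 81 − 146 = -65; no audit gives 243 − 29 = 214. Would deviate. ✗
Neither assignment is incentive-compatible.

None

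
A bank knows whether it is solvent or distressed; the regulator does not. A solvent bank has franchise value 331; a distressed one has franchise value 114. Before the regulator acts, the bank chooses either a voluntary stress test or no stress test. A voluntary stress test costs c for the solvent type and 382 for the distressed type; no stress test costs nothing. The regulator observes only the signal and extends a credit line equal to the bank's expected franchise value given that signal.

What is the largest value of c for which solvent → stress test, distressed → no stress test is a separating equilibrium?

217

Under separation: stress test → solvent (pays 331); no stress test → distressed (pays 114).
Distressed: 114 − 0 = 114 ≥ 331 − 382 = -51. Holds regardless of c. ✓
Solvent: 331 − c ≥ 114 − 0, so c ≤ 331 − 114 = 217.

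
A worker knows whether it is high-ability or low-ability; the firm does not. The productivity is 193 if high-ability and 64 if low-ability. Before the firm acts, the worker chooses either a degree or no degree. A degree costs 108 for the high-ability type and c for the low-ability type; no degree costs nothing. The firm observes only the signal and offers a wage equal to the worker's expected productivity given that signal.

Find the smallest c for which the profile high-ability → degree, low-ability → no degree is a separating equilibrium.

Under separation: degree → high-ability (pays 193); no degree → low-ability (pays 64).
High-ability: 193 − 108 = 85 ≥ 64 − 0 = 64. Holds regardless of c. ✓
Low-ability: 64 − 0 ≥ 193 − c, so c ≥ 193 − 64 = 129.

129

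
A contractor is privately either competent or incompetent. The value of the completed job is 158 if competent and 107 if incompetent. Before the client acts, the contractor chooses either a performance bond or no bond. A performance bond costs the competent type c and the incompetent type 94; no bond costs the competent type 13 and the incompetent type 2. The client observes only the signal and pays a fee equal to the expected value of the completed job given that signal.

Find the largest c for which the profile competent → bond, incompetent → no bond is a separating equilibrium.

64

Under separation: bond → competent (pays 158); no bond → incompetent (pays 107).
Incompetent: 107 − 2 = 105 ≥ 158 − 94 = 64. Holds regardless of c. ✓
Competent: 158 − c ≥ 107 − 13, so c ≤ 158 − 94 = 64.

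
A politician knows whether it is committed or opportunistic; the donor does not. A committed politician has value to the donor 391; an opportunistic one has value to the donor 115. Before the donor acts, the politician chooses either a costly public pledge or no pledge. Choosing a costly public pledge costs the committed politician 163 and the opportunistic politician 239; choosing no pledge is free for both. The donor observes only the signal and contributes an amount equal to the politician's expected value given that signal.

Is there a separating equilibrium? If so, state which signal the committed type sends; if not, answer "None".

None

Try committed → pledge, opportunistic → no pledge:
  If types separate, pledge earns payment 391 and no pledge earns 115.
  Committed: pledge gives 391 − 163 = 228; no pledge gives 115 − 0 = 115. No deviation. ✓
  Opportunistic: no pledge gives 115 − 0 = 115; pledge gives 391 − 239 = 152. Would deviate. ✗
Try committed → no pledge, opportunistic → pledge:
  If types separate, no pledge earns payment 391 and pledge earns 115.
  Committed: no pledge gives 391 − 0 = 391; pledge gives 115 − 163 = -48. No deviation. ✓
  Opportunistic: pledge gives 115 − 239 = -124; no pledge gives 391 − 0 = 391. Would deviate. ✗
Neither assignment is incentive-compatible.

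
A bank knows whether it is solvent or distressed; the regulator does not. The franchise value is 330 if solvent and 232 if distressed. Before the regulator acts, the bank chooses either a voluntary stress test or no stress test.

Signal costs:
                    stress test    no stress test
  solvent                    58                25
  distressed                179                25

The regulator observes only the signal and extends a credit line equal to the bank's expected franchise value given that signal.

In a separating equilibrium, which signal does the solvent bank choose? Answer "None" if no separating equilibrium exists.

stress test

Try solvent → stress test, distressed → no stress test:
  If types separate, stress test earns payment 330 and no stress test earns 232.
  Solvent: stress test gives 330 − 58 = 272; no stress test gives 232 − 25 = 207. No deviation. ✓
  Distressed: no stress test gives 232 − 25 = 207; stress test gives 330 − 179 = 151. No deviation. ✓
Both hold — the solvent type sends stress test.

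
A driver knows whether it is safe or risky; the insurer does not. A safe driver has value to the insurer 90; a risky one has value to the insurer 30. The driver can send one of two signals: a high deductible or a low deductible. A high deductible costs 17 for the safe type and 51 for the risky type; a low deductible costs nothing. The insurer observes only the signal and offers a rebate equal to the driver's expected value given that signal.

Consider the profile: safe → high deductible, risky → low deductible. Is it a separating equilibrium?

No

If types separate, high deductible earns payment 90 and low deductible earns 30.
Safe: high deductible gives 90 − 17 = 73; low deductible gives 30 − 0 = 30. No deviation. ✓
Risky: low deductible gives 30 − 0 = 30; high deductible gives 90 − 51 = 39. Would deviate. ✗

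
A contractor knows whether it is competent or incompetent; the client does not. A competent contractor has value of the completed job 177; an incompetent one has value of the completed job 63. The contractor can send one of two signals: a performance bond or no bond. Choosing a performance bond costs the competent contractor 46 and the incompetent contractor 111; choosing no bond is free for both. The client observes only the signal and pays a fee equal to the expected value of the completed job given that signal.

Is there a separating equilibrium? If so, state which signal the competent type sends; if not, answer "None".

None

Try competent → bond, incompetent → no bond:
  If types separate, bond earns payment 177 and no bond earns 63.
  Competent: bond gives 177 − 46 = 131; no bond gives 63 − 0 = 63. No deviation. ✓
  Incompetent: no bond gives 63 − 0 = 63; bond gives 177 − 111 = 66. Would deviate. ✗
Try competent → no bond, incompetent → bond:
  If types separate, no bond earns payment 177 and bond earns 63.
  Competent: no bond gives 177 − 0 = 177; bond gives 63 − 46 = 17. No deviation. ✓
  Incompetent: bond gives 63 − 111 = -48; no bond gives 177 − 0 = 177. Would deviate. ✗
Neither assignment is incentive-compatible.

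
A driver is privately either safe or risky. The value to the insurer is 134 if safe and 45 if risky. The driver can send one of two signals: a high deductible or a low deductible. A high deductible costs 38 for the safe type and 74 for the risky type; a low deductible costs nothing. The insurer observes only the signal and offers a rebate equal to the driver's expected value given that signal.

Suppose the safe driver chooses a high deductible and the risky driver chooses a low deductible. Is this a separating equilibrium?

No

Under separation the insurer infers type exactly: high deductible → safe (pays 134), low deductible → risky (pays 45).
Safe: high deductible gives 134 − 38 = 96; low deductible gives 45 − 0 = 45. No deviation. ✓
Risky: low deductible gives 45 − 0 = 45; high deductible gives 134 − 74 = 60. Would deviate. ✗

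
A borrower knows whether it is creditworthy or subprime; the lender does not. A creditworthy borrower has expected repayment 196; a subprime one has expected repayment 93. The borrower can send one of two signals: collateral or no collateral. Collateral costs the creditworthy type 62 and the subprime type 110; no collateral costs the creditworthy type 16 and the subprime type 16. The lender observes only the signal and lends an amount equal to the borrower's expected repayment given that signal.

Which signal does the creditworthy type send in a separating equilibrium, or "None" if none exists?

None

Try creditworthy → collateral, subprime → no collateral:
  If types separate, collateral earns payment 196 and no collateral earns 93.
  Creditworthy: collateral gives 196 − 62 = 134; no collateral gives 93 − 16 = 77. No deviation. ✓
  Subprime: no collateral gives 93 − 16 = 77; collateral gives 196 − 110 = 86. Would deviate. ✗
Try creditworthy → no collateral, subprime → collateral:
  If types separate, no collateral earns payment 196 and collateral earns 93.
  Creditworthy: no collateral gives 196 − 16 = 180; collateral gives 93 − 62 = 31. No deviation. ✓
  Subprime: collateral gives 93 − 110 = -17; no collateral gives 196 − 16 = 180. Would deviate. ✗
Neither assignment is incentive-compatible.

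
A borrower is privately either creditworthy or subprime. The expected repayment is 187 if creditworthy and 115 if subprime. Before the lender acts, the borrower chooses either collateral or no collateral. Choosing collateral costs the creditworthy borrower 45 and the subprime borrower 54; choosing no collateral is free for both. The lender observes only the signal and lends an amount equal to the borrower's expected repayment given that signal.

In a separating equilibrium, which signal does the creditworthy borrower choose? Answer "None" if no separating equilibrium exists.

Try creditworthy → collateral, subprime → no collateral:
  If types separate, collateral earns payment 187 and no collateral earns 115.
  Creditworthy: collateral gives 187 − 45 = 142; no collateral gives 115 − 0 = 115. No deviation. ✓
  Subprime: no collateral gives 115 − 0 = 115; collateral gives 187 − 54 = 133. Would deviate. ✗
Try creditworthy → no collateral, subprime → collateral:
  If types separate, no collateral earns payment 187 and collateral earns 115.
  Creditworthy: no collateral gives 187 − 0 = 187; collateral gives 115 − 45 = 70. No deviation. ✓
  Subprime: collateral gives 115 − 54 = 61; no collateral gives 187 − 0 = 187. Would deviate. ✗
Neither assignment is incentive-compatible.

None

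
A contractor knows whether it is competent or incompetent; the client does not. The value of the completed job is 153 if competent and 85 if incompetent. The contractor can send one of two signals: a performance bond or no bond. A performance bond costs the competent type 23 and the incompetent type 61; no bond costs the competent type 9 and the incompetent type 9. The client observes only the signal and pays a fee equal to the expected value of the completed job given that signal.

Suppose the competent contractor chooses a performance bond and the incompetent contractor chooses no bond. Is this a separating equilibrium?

Under separation the client infers type exactly: bond → competent (pays 153), no bond → incompetent (pays 85).
Competent: bond gives 153 − 23 = 130; no bond gives 85 − 9 = 76. No deviation. ✓
Incompetent: no bond gives 85 − 9 = 76; bond gives 153 − 61 = 92. Would deviate. ✗

No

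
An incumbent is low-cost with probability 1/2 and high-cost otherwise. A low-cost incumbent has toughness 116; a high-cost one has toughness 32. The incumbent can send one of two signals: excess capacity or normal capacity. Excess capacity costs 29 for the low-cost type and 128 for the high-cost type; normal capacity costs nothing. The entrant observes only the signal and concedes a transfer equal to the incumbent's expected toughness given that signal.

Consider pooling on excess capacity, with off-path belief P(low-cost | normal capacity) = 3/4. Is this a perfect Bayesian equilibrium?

No

At the pooled signal (excess capacity) the entrant holds the prior 1/2 and pays 1/2·116 + 1/2·32 = 74. Off-path (normal capacity) belief 3/4 gives 3/4·116 + 1/4·32 = 95.
Low-cost: excess capacity gives 74 − 29 = 45; normal capacity gives 95 − 0 = 95. Deviates. ✗
High-cost: excess capacity gives 74 − 128 = -54; normal capacity gives 95 − 0 = 95. Deviates. ✗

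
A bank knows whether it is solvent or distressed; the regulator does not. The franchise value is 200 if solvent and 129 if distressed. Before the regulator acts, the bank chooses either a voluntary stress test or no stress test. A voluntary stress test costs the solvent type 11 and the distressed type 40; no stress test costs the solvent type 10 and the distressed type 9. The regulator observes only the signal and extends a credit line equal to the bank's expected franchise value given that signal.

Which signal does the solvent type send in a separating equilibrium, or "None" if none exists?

None

Try solvent → stress test, distressed → no stress test:
  If types separate, stress test earns payment 200 and no stress test earns 129.
  Solvent: stress test gives 200 − 11 = 189; no stress test gives 129 − 10 = 119. No deviation. ✓
  Distressed: no stress test gives 129 − 9 = 120; stress test gives 200 − 40 = 160. Would deviate. ✗
Try solvent → no stress test, distressed → stress test:
  If types separate, no stress test earns payment 200 and stress test earns 129.
  Solvent: no stress test gives 200 − 10 = 190; stress test gives 129 − 11 = 118. No deviation. ✓
  Distressed: stress test gives 129 − 40 = 89; no stress test gives 200 − 9 = 191. Would deviate. ✗
Neither assignment is incentive-compatible.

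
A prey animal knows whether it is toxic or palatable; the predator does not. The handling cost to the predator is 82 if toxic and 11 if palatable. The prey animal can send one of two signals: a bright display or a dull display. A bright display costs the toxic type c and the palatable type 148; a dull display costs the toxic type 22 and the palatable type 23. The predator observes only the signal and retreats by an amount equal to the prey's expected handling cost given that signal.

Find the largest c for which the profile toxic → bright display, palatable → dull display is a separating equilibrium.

93

Under separation: bright display → toxic (pays 82); dull display → palatable (pays 11).
Palatable: 11 − 23 = -12 ≥ 82 − 148 = -66. Holds regardless of c. ✓
Toxic: 82 − c ≥ 11 − 22, so c ≤ 82 − -11 = 93.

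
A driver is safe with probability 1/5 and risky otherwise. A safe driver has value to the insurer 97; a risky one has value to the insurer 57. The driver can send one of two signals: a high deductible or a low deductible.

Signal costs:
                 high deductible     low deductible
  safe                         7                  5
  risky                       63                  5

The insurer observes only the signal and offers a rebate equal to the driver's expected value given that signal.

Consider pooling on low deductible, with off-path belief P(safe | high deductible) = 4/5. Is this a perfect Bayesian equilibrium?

No

On the equilibrium path (low deductible) the insurer holds the prior 1/5 and pays 1/5·97 + 4/5·57 = 65. Off-path (high deductible) belief 4/5 gives 4/5·97 + 1/5·57 = 89.
Safe: low deductible gives 65 − 5 = 60; high deductible gives 89 − 7 = 82. Deviates. ✗
Risky: low deductible gives 65 − 5 = 60; high deductible gives 89 − 63 = 26. Stays. ✓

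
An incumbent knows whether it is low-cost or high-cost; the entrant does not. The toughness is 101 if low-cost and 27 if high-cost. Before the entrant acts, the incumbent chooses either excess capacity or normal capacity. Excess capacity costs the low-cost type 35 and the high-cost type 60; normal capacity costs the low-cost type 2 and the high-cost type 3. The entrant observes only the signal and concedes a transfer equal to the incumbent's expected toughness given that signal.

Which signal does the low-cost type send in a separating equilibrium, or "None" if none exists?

Try low-cost → excess capacity, high-cost → normal capacity:
  If types separate, excess capacity earns payment 101 and normal capacity earns 27.
  Low-cost: excess capacity gives 101 − 35 = 66; normal capacity gives 27 − 2 = 25. No deviation. ✓
  High-cost: normal capacity gives 27 − 3 = 24; excess capacity gives 101 − 60 = 41. Would deviate. ✗
Try low-cost → normal capacity, high-cost → excess capacity:
  If types separate, normal capacity earns payment 101 and excess capacity earns 27.
  Low-cost: normal capacity gives 101 − 2 = 99; excess capacity gives 27 − 35 = -8. No deviation. ✓
  High-cost: excess capacity gives 27 − 60 = -33; normal capacity gives 101 − 3 = 98. Would deviate. ✗
Neither assignment is incentive-compatible.

None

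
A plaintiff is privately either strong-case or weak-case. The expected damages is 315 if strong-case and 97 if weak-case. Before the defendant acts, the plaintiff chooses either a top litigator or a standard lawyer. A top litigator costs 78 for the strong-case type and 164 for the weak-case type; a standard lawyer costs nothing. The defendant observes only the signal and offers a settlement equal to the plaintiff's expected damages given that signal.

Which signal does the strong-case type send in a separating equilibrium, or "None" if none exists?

None

Try strong-case → top litigator, weak-case → standard lawyer:
  If types separate, top litigator earns payment 315 and standard lawyer earns 97.
  Strong-case: top litigator gives 315 − 78 = 237; standard lawyer gives 97 − 0 = 97. No deviation. ✓
  Weak-case: standard lawyer gives 97 − 0 = 97; top litigator gives 315 − 164 = 151. Would deviate. ✗
Try strong-case → standard lawyer, weak-case → top litigator:
  If types separate, standard lawyer earns payment 315 and top litigator earns 97.
  Strong-case: standard lawyer gives 315 − 0 = 315; top litigator gives 97 − 78 = 19. No deviation. ✓
  Weak-case: top litigator gives 97 − 164 = -67; standard lawyer gives 315 − 0 = 315. Would deviate. ✗
Neither assignment is incentive-compatible.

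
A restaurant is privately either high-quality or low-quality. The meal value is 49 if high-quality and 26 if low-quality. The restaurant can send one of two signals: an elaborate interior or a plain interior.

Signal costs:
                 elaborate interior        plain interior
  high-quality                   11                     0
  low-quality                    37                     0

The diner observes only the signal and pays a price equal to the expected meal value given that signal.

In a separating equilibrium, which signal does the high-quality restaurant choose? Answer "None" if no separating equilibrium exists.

elaborate interior

Try high-quality → elaborate interior, low-quality → plain interior:
  Under separation the diner infers type exactly: elaborate interior → high-quality (pays 49), plain interior → low-quality (pays 26).
  High-quality: elaborate interior gives 49 − 11 = 38; plain interior gives 26 − 0 = 26. No deviation. ✓
  Low-quality: plain interior gives 26 − 0 = 26; elaborate interior gives 49 − 37 = 12. No deviation. ✓
Both hold — the high-quality type sends elaborate interior.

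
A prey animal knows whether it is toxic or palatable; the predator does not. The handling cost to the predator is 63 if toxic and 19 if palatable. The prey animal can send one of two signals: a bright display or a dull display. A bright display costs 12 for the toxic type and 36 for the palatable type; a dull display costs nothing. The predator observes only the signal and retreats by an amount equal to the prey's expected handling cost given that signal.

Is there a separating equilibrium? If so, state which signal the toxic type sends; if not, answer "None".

Try toxic → bright display, palatable → dull display:
  Under separation the predator infers type exactly: bright display → toxic (pays 63), dull display → palatable (pays 19).
  Toxic: bright display gives 63 − 12 = 51; dull display gives 19 − 0 = 19. No deviation. ✓
  Palatable: dull display gives 19 − 0 = 19; bright display gives 63 − 36 = 27. Would deviate. ✗
Try toxic → dull display, palatable → bright display:
  Under separation the predator infers type exactly: dull display → toxic (pays 63), bright display → palatable (pays 19).
  Toxic: dull display gives 63 − 0 = 63; bright display gives 19 − 12 = 7. No deviation. ✓
  Palatable: bright display gives 19 − 36 = -17; dull display gives 63 − 0 = 63. Would deviate. ✗
Neither assignment is incentive-compatible.

None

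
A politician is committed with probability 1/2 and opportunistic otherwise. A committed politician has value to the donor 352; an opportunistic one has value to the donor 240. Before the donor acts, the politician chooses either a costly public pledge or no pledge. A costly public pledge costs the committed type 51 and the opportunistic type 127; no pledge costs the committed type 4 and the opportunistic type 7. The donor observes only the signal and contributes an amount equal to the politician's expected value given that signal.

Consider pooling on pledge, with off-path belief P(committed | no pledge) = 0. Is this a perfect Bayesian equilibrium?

At the pooled signal (pledge) the donor holds the prior 1/2 and pays 1/2·352 + 1/2·240 = 296. Off-path (no pledge) belief 0 gives 0·352 + 1·240 = 240.
Committed: pledge gives 296 − 51 = 245; no pledge gives 240 − 4 = 236. Stays. ✓
Opportunistic: pledge gives 296 − 127 = 169; no pledge gives 240 − 7 = 233. Deviates. ✗

No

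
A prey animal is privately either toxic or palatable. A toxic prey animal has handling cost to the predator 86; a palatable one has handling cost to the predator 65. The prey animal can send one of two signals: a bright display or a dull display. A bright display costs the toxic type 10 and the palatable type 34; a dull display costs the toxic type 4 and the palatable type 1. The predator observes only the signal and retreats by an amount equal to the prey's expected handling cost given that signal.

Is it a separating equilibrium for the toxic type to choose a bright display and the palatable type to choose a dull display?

Yes

Under separation the predator infers type exactly: bright display → toxic (pays 86), dull display → palatable (pays 65).
Toxic: bright display gives 86 − 10 = 76; dull display gives 65 − 4 = 61. No deviation. ✓
Palatable: dull display gives 65 − 1 = 64; bright display gives 86 − 34 = 52. No deviation. ✓
Both incentive constraints hold.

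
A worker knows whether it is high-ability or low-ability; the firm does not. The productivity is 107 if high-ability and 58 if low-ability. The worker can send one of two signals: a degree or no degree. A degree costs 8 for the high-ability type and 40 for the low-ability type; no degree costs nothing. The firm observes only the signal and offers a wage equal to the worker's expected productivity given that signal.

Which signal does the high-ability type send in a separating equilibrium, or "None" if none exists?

None

Try high-ability → degree, low-ability → no degree:
  Under separation the firm infers type exactly: degree → high-ability (pays 107), no degree → low-ability (pays 58).
  High-ability: degree gives 107 − 8 = 99; no degree gives 58 − 0 = 58. No deviation. ✓
  Low-ability: no degree gives 58 − 0 = 58; degree gives 107 − 40 = 67. Would deviate. ✗
Try high-ability → no degree, low-ability → degree:
  Under separation the firm infers type exactly: no degree → high-ability (pays 107), degree → low-ability (pays 58).
  High-ability: no degree gives 107 − 0 = 107; degree gives 58 − 8 = 50. No deviation. ✓
  Low-ability: degree gives 58 − 40 = 18; no degree gives 107 − 0 = 107. Would deviate. ✗
Neither assignment is incentive-compatible.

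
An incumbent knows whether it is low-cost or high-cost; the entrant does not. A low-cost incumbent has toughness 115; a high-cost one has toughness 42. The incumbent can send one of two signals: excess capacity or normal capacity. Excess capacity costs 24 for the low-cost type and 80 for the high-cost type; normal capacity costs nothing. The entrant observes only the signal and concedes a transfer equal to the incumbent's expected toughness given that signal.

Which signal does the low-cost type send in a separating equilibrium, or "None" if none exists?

excess capacity

Try low-cost → excess capacity, high-cost → normal capacity:
  If types separate, excess capacity earns payment 115 and normal capacity earns 42.
  Low-cost: excess capacity gives 115 − 24 = 91; normal capacity gives 42 − 0 = 42. No deviation. ✓
  High-cost: normal capacity gives 42 − 0 = 42; excess capacity gives 115 − 80 = 35. No deviation. ✓
Both hold — the low-cost type sends excess capacity.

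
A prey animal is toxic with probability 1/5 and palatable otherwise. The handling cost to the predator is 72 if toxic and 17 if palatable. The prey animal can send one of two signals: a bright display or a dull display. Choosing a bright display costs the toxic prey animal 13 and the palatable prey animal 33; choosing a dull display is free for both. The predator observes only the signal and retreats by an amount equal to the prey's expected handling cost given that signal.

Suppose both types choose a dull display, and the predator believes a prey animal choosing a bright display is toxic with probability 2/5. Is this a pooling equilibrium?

On the equilibrium path (dull display) the predator holds the prior 1/5 and pays 1/5·72 + 4/5·17 = 28. Off-path (bright display) belief 2/5 gives 2/5·72 + 3/5·17 = 39.
Toxic: dull display gives 28 − 0 = 28; bright display gives 39 − 13 = 26. Stays. ✓
Palatable: dull display gives 28 − 0 = 28; bright display gives 39 − 33 = 6. Stays. ✓
Beliefs are Bayes-consistent on-path and both types best-respond.

Yes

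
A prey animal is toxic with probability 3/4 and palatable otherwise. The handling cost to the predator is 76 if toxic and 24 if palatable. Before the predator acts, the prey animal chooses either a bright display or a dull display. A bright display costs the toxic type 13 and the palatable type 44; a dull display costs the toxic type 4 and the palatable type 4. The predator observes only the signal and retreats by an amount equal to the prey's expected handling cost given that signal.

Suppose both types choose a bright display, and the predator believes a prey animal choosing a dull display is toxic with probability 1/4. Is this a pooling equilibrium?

No

At the pooled signal (bright display) the predator holds the prior 3/4 and pays 3/4·76 + 1/4·24 = 63. Off-path (dull display) belief 1/4 gives 1/4·76 + 3/4·24 = 37.
Toxic: bright display gives 63 − 13 = 50; dull display gives 37 − 4 = 33. Stays. ✓
Palatable: bright display gives 63 − 44 = 19; dull display gives 37 − 4 = 33. Deviates. ✗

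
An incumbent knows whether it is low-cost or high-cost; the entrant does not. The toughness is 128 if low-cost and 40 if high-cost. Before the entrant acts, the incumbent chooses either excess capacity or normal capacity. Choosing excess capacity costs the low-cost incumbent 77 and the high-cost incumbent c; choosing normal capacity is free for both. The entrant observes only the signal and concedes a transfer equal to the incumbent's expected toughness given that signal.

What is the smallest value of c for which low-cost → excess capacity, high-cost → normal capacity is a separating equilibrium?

Under separation: excess capacity → low-cost (pays 128); normal capacity → high-cost (pays 40).
Low-cost: 128 − 77 = 51 ≥ 40 − 0 = 40. Holds regardless of c. ✓
High-cost: 40 − 0 ≥ 128 − c, so c ≥ 128 − 40 = 88.

88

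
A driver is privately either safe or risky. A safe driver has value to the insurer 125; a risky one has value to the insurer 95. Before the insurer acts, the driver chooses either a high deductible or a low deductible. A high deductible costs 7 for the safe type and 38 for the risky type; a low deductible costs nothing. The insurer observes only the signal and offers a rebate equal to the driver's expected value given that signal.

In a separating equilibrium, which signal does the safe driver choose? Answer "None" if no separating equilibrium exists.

Try safe → high deductible, risky → low deductible:
  If types separate, high deductible earns payment 125 and low deductible earns 95.
  Safe: high deductible gives 125 − 7 = 118; low deductible gives 95 − 0 = 95. No deviation. ✓
  Risky: low deductible gives 95 − 0 = 95; high deductible gives 125 − 38 = 87. No deviation. ✓
Both hold — the safe type sends high deductible.

high deductible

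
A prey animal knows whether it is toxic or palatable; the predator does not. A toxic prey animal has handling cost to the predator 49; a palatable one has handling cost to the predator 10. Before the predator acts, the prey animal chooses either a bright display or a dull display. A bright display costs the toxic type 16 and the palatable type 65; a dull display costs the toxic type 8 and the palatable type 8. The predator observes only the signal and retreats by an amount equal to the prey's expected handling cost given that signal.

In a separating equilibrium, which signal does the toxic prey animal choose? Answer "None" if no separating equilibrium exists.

Try toxic → bright display, palatable → dull display:
  If types separate, bright display earns payment 49 and dull display earns 10.
  Toxic: bright display gives 49 − 16 = 33; dull display gives 10 − 8 = 2. No deviation. ✓
  Palatable: dull display gives 10 − 8 = 2; bright display gives 49 − 65 = -16. No deviation. ✓
Both hold — the toxic type sends bright display.

bright display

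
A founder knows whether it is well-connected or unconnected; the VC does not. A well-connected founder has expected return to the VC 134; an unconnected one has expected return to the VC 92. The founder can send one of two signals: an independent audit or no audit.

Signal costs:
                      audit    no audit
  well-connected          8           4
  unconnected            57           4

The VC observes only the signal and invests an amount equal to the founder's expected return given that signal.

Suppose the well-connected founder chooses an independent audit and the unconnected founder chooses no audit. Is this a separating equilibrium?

Yes

If types separate, audit earns payment 134 and no audit earns 92.
Well-connected: audit gives 134 − 8 = 126; no audit gives 92 − 4 = 88. No deviation. ✓
Unconnected: no audit gives 92 − 4 = 88; audit gives 134 − 57 = 77. No deviation. ✓
Neither type gains from mimicking the other.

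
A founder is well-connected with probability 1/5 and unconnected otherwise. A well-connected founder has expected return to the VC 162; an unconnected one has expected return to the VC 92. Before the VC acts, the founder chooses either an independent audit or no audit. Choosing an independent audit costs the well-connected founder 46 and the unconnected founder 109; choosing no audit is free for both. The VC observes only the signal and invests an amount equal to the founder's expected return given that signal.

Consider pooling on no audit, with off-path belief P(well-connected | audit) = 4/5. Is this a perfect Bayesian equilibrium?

At the pooled signal (no audit) the VC holds the prior 1/5 and pays 1/5·162 + 4/5·92 = 106. Off-path (audit) belief 4/5 gives 4/5·162 + 1/5·92 = 148.
Well-connected: no audit gives 106 − 0 = 106; audit gives 148 − 46 = 102. Stays. ✓
Unconnected: no audit gives 106 − 0 = 106; audit gives 148 − 109 = 39. Stays. ✓

Yes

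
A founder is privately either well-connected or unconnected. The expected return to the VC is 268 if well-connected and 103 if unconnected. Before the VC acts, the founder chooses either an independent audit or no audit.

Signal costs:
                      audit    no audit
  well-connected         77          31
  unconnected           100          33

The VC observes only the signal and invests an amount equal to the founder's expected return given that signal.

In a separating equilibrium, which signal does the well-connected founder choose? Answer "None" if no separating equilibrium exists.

Try well-connected → audit, unconnected → no audit:
  Under separation the VC infers type exactly: audit → well-connected (pays 268), no audit → unconnected (pays 103).
  Well-connected: audit gives 268 − 77 = 191; no audit gives 103 − 31 = 72. No deviation. ✓
  Unconnected: no audit gives 103 − 33 = 70; audit gives 268 − 100 = 168. Would deviate. ✗
Try well-connected → no audit, unconnected → audit:
  Under separation the VC infers type exactly: no audit → well-connected (pays 268), audit → unconnected (pays 103).
  Well-connected: no audit gives 268 − 31 = 237; audit gives 103 − 77 = 26. No deviation. ✓
  Unconnected: audit gives 103 − 100 = 3; no audit gives 268 − 33 = 235. Would deviate. ✗
Neither assignment is incentive-compatible.

None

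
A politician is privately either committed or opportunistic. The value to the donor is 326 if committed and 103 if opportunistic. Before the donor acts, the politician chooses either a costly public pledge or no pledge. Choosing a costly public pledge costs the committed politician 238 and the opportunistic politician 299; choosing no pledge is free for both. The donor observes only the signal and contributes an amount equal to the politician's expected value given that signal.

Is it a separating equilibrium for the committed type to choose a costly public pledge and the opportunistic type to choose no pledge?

No

If types separate, pledge earns payment 326 and no pledge earns 103.
Committed: pledge gives 326 − 238 = 88; no pledge gives 103 − 0 = 103. Would deviate. ✗
Opportunistic: no pledge gives 103 − 0 = 103; pledge gives 326 − 299 = 27. No deviation. ✓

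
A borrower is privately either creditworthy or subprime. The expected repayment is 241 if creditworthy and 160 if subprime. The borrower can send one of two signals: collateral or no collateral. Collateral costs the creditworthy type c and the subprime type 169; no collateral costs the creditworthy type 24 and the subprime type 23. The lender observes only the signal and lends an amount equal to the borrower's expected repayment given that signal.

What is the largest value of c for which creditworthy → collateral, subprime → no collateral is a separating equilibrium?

Under separation: collateral → creditworthy (pays 241); no collateral → subprime (pays 160).
Subprime: 160 − 23 = 137 ≥ 241 − 169 = 72. Holds regardless of c. ✓
Creditworthy: 241 − c ≥ 160 − 24, so c ≤ 241 − 136 = 105.

105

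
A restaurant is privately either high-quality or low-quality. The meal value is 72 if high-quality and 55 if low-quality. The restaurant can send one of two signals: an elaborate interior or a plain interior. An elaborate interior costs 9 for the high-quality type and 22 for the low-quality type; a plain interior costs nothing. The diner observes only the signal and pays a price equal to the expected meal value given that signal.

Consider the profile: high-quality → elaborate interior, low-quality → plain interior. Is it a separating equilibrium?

If types separate, elaborate interior earns payment 72 and plain interior earns 55.
High-quality: elaborate interior gives 72 − 9 = 63; plain interior gives 55 − 0 = 55. No deviation. ✓
Low-quality: plain interior gives 55 − 0 = 55; elaborate interior gives 72 − 22 = 50. No deviation. ✓
Both incentive constraints hold.

Yes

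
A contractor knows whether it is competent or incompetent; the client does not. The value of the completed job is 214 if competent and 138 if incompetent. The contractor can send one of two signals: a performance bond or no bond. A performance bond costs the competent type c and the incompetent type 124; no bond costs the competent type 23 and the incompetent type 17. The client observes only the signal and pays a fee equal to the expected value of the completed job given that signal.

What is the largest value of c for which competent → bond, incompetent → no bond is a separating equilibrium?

Under separation: bond → competent (pays 214); no bond → incompetent (pays 138).
Incompetent: 138 − 17 = 121 ≥ 214 − 124 = 90. Holds regardless of c. ✓
Competent: 214 − c ≥ 138 − 23, so c ≤ 214 − 115 = 99.

99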